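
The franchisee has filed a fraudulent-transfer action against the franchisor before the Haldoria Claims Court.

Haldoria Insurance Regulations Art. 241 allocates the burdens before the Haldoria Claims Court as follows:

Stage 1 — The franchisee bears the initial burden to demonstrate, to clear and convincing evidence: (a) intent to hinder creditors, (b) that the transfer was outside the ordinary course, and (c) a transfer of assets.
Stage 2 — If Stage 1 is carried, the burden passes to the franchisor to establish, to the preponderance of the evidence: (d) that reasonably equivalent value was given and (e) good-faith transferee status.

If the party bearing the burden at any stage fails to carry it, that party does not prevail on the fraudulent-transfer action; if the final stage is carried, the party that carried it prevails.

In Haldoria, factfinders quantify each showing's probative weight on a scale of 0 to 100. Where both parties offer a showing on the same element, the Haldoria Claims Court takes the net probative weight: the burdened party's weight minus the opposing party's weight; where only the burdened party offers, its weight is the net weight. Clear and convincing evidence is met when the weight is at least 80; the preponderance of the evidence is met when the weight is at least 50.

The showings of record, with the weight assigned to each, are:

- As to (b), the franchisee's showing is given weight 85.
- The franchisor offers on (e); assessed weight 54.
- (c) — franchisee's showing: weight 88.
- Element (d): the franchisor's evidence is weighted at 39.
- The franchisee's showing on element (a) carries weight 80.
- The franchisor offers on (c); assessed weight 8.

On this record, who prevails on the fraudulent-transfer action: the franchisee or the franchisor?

franchisee

At Stage 1 the franchisee must meet clear and convincing evidence (weight is at least 80): on (a) the weight is 80, which does reach 80, so (a) meets the standard; on (b) the weight is 85, ≥ 80, so (b) meets the standard; on (c) the weight is 88 less the opposing 8 gives net 80, ≥ 80, so (c) meets the standard.
  All elements met. The burden passes to the franchisor.
At Stage 2 the franchisor must meet the preponderance of the evidence (weight is at least 50): on (d) the weight is 39, < 50, so (d) does not meet the standard; on (e) the weight is 54, which does reach 50, so (e) meets the standard.
  Stage 2 not carried; the franchisor fails its burden.
The analysis ends at Stage 2; the franchisee prevails.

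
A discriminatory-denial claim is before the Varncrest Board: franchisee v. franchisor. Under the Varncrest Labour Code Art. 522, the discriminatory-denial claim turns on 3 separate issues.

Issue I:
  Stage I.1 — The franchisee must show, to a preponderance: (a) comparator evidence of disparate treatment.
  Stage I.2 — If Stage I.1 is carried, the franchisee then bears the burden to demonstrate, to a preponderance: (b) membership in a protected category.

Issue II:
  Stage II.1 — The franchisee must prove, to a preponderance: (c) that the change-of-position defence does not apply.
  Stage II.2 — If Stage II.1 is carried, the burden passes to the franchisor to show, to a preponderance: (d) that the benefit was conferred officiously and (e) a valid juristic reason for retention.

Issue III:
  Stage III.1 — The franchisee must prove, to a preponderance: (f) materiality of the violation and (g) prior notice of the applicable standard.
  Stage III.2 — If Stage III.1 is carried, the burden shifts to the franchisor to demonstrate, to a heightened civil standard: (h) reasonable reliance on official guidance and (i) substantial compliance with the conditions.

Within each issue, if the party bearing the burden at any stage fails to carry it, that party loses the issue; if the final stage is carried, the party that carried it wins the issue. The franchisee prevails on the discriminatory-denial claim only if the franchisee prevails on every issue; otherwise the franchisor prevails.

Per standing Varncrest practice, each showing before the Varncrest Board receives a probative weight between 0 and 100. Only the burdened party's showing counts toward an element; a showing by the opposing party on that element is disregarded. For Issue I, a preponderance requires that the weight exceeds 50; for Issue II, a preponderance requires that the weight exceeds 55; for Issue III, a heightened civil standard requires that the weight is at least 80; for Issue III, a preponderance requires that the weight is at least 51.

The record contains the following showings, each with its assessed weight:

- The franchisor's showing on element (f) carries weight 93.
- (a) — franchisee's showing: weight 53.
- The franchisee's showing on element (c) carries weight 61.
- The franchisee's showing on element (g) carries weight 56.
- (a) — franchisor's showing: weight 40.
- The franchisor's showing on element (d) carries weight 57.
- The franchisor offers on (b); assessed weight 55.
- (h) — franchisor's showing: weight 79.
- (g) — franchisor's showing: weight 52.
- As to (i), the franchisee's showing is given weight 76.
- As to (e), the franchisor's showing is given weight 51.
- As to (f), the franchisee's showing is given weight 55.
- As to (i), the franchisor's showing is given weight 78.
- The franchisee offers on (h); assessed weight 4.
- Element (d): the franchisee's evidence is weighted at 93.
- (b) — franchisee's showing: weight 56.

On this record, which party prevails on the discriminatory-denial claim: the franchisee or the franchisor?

— Issue I —
Stage I.1 — burden on franchisee; standard: a preponderance (weight exceeds 50).
    (a): 53 (franchisor's 40 disregarded) > 50 [met]
  Stage I.1 carried; the burden remains with the franchisee.
Stage I.2 — burden on franchisee; standard: a preponderance (weight exceeds 50).
    (b): 56 (franchisor's 55 disregarded) > 50 [met]
  Stage I.2 carried; the final stage is satisfied.
All stages carried — the franchisee prevails on this issue.
— Issue II —
Stage II.1 (franchisee, a preponderance, weight exceeds 55): (c) 61 > 55 — meets.
  Stage II.1 carried; the burden shifts to the franchisor.
Stage II.2 (franchisor, a preponderance, weight exceeds 55): (d) 57 (franchisee's 93 disregarded) > 55 — meets; (e) 51 ≤ 55 — fails.
  Stage II.2 not carried; the franchisor fails its burden.
The analysis ends at Stage II.2; the franchisee prevails on this issue.
— Issue III —
At Stage III.1 the franchisee must meet a preponderance (weight is at least 51): on (f) the weight is 55 (the franchisor's 93 is given no effect), which does reach 51, so (f) meets the standard; on (g) the weight is 56 (the franchisor's 52 is given no effect), which does reach 51, so (g) meets the standard.
  Stage III.1 is satisfied; the onus moves to the franchisor.
At Stage III.2 the franchisor must meet a heightened civil standard (weight is at least 80): on (h) the weight is 79 (the franchisee's 4 is given no effect), which does not reach 80, so (h) does not meet the standard; on (i) the weight is 78 (the franchisee's 76 is given no effect), which does not reach 80, so (i) does not meet the standard.
  Not every element is met, so the franchisor fails to carry Stage III.2.
The franchisee prevails on this issue.
Per-issue: Issue I → franchisee; Issue II → franchisee; Issue III → franchisee. The franchisee must prevail on every issue; overall, the franchisee prevails.

franchisee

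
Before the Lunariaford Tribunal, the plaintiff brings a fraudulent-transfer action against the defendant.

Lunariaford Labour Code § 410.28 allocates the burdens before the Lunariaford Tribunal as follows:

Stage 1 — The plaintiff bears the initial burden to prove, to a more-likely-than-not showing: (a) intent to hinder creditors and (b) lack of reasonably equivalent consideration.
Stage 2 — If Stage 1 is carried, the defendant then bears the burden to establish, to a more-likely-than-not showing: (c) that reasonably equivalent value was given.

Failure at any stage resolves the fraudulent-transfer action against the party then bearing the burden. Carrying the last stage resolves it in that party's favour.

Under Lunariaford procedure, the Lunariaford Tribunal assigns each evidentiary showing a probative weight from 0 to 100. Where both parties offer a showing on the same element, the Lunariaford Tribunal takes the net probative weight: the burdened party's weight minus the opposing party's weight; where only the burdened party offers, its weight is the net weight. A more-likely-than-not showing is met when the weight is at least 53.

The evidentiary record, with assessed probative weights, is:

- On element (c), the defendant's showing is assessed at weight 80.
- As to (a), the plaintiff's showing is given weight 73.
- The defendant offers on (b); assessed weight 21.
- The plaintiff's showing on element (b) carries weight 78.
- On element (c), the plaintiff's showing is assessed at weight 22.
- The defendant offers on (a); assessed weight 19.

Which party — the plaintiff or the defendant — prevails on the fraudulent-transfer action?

Stage 1 (plaintiff, a more-likely-than-not showing, weight is at least 53): (a) net 73−19=54 ≥ 53 — meets; (b) net 78−21=57 ≥ 53 — meets.
  Stage 1 carried; the burden shifts to the defendant.
Stage 2 (defendant, a more-likely-than-not showing, weight is at least 53): (c) net 80−22=58 ≥ 53 — meets.
  The defendant carries the last stage.
Every stage carried; the defendant prevails.

defendant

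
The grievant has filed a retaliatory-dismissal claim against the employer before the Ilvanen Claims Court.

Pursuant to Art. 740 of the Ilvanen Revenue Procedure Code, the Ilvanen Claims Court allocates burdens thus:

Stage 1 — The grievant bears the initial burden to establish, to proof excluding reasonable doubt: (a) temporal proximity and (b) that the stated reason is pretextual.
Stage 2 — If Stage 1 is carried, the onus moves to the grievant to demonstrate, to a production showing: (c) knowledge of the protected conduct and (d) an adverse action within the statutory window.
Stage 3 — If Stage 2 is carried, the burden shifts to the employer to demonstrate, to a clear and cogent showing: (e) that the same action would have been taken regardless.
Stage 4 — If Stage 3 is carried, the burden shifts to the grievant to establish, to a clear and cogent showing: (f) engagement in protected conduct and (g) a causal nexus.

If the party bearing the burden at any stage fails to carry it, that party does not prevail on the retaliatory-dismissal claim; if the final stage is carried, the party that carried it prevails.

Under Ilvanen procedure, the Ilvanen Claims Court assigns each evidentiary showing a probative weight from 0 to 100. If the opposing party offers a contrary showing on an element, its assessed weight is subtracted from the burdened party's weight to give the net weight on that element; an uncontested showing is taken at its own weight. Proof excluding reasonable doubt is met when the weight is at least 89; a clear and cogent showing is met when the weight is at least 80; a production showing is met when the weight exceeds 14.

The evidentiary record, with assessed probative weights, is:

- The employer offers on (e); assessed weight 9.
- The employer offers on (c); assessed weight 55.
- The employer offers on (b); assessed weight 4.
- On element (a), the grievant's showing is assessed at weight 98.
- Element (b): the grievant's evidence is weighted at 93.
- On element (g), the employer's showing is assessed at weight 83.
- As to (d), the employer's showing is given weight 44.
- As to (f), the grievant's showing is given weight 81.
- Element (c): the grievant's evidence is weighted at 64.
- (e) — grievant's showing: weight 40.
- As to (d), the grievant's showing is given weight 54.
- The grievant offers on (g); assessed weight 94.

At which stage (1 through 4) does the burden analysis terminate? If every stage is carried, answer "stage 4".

Stage 1 — burden on grievant; standard: proof excluding reasonable doubt (weight is at least 89).
    (a): 98 ≥ 89 [met]
    (b): 93 − 4 = 89 ≥ 89 [met]
  Stage 1 carried; the burden remains with the grievant.
Stage 2 — burden on grievant; standard: a production showing (weight exceeds 14).
    (c): 64 − 55 = 9 ≤ 14 [not met]
    (d): 54 − 44 = 10 ≤ 14 [not met]
  Not every element is met, so the grievant fails to carry Stage 2.
The analysis ends at Stage 2; the employer prevails.

stage 2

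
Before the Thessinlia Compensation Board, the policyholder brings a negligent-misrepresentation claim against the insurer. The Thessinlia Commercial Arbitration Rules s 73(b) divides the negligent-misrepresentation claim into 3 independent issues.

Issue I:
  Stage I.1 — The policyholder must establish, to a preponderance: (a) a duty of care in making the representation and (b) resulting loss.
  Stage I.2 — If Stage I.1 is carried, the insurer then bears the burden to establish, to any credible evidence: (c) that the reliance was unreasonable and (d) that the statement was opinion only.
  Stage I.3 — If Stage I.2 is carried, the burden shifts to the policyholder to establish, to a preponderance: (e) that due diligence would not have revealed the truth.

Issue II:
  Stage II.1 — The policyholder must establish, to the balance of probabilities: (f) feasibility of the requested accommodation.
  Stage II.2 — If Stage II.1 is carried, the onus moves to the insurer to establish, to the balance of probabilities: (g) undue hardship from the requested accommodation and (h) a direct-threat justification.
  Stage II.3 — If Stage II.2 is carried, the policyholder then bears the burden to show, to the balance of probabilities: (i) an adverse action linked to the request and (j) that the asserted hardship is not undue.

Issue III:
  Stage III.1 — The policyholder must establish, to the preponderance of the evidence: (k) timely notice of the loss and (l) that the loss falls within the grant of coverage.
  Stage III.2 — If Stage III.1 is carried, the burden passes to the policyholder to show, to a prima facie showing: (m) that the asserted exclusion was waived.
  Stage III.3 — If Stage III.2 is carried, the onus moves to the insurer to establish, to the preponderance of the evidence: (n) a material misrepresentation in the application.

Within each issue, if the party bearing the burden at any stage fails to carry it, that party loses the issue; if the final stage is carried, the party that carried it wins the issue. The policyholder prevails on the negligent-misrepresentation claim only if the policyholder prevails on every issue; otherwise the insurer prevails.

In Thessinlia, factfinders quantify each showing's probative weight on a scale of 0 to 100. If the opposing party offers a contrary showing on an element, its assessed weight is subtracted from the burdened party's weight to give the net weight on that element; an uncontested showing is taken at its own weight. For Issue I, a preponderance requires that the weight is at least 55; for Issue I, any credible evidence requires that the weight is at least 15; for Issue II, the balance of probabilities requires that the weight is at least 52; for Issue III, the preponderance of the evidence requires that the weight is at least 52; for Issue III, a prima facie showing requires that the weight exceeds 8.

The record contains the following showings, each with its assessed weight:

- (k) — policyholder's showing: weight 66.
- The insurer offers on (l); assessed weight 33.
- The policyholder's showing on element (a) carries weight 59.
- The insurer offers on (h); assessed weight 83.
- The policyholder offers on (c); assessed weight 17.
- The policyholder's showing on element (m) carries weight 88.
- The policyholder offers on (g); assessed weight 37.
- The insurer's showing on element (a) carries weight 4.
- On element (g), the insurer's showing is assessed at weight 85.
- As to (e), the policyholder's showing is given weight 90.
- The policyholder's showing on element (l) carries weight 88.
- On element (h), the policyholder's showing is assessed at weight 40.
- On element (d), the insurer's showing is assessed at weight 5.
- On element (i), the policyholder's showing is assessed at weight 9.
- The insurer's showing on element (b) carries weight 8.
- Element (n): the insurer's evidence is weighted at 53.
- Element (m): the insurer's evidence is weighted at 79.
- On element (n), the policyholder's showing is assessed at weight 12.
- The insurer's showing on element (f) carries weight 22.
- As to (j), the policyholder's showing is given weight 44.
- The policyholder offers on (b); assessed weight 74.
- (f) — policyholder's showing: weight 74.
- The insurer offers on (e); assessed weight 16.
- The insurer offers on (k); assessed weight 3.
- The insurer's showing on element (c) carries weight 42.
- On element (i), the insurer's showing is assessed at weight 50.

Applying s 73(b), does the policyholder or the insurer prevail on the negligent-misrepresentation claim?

— Issue I —
Stage I.1 — burden on policyholder; standard: a preponderance (weight is at least 55).
    (a): 59 − 4 = 55 ≥ 55 [met]
    (b): 74 − 8 = 66 ≥ 55 [met]
  Stage I.1 is satisfied; the onus moves to the insurer.
Stage I.2 — burden on insurer; standard: any credible evidence (weight is at least 15).
    (c): 42 − 17 = 25 ≥ 15 [met]
    (d): 5 < 15 [not met]
  The insurer does not carry Stage I.2.
The analysis ends at Stage I.2; the policyholder prevails on this issue.
— Issue II —
At Stage II.1 the policyholder must meet the balance of probabilities (weight is at least 52): on (f) the weight is 74 less the opposing 22 gives net 52, which does reach 52, so (f) meets the standard.
  The policyholder carries Stage II.1; the insurer now bears the burden.
At Stage II.2 the insurer must meet the balance of probabilities (weight is at least 52): on (g) the weight is 85 less the opposing 37 gives net 48, < 52, so (g) does not meet the standard; on (h) the weight is 83 less the opposing 40 gives net 43, < 52, so (h) does not meet the standard.
  The insurer does not carry Stage II.2.
The policyholder prevails on this issue.
— Issue III —
At Stage III.1 the policyholder must meet the preponderance of the evidence (weight is at least 52): on (k) the weight is 66 less the opposing 3 gives net 63, ≥ 52, so (k) meets the standard; on (l) the weight is 88 less the opposing 33 gives net 55, ≥ 52, so (l) meets the standard.
  Stage III.1 carried; the burden remains with the policyholder.
At Stage III.2 the policyholder must meet a prima facie showing (weight exceeds 8): on (m) the weight is 88 less the opposing 79 gives net 9, which does exceed 8, so (m) meets the standard.
  All elements met. The burden passes to the insurer.
At Stage III.3 the insurer must meet the preponderance of the evidence (weight is at least 52): on (n) the weight is 53 less the opposing 12 gives net 41, which does not reach 52, so (n) does not meet the standard.
  Not every element is met, so the insurer fails to carry Stage III.3.
The analysis ends at Stage III.3; the policyholder prevails on this issue.
Per-issue: Issue I → policyholder; Issue II → policyholder; Issue III → policyholder. The policyholder must prevail on every issue; overall, the policyholder prevails.

policyholder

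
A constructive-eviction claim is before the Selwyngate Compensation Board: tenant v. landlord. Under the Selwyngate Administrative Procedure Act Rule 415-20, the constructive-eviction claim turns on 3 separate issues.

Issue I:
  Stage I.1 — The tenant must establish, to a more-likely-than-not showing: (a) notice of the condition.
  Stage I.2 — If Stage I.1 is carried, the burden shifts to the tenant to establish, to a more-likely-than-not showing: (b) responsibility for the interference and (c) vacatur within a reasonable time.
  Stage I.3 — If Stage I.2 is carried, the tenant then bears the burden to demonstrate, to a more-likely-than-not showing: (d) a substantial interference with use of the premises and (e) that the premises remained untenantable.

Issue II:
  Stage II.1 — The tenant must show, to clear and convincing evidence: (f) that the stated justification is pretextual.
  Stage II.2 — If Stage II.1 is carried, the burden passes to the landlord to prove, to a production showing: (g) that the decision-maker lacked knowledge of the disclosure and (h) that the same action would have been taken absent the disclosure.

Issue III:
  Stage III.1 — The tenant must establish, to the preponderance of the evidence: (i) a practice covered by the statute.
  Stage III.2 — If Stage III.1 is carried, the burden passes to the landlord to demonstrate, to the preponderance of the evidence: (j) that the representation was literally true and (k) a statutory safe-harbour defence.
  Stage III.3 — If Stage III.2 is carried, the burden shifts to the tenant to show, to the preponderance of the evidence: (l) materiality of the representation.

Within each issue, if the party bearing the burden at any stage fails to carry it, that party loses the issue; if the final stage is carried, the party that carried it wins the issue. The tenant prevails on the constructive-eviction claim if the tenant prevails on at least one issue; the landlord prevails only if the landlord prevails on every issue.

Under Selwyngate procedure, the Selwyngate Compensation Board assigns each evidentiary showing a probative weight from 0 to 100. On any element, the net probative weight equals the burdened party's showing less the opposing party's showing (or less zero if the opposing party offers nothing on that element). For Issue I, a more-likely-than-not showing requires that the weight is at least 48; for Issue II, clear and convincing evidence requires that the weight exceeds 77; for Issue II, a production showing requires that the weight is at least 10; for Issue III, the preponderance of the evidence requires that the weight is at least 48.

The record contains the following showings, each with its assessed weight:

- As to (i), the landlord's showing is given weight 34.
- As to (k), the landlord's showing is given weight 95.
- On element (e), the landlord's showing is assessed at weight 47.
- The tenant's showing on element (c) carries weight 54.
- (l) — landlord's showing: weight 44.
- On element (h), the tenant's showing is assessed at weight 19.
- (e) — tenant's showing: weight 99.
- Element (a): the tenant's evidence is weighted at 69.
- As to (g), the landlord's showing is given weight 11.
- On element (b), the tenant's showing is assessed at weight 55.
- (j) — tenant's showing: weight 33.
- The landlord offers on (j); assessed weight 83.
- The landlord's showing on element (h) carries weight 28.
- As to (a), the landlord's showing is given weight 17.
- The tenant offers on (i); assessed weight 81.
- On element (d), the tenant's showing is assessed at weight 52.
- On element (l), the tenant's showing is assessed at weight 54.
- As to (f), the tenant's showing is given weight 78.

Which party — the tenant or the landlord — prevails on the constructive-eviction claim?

— Issue I —
Stage I.1 (tenant, a more-likely-than-not showing, weight is at least 48): (a) net 69−17=52 ≥ 48 — meets.
  Stage I.1 carried; the burden remains with the tenant.
Stage I.2 (tenant, a more-likely-than-not showing, weight is at least 48): (b) 55 ≥ 48 — meets; (c) 54 ≥ 48 — meets.
  Stage I.2 carried; the burden remains with the tenant.
Stage I.3 (tenant, a more-likely-than-not showing, weight is at least 48): (d) 52 ≥ 48 — meets; (e) net 99−47=52 ≥ 48 — meets.
  All elements met at the final stage.
With every stage satisfied, the tenant prevails on this issue.
— Issue II —
Stage II.1 — burden on tenant; standard: clear and convincing evidence (weight exceeds 77).
    (f): 78 > 77 [met]
  The tenant carries Stage II.1; the landlord now bears the burden.
Stage II.2 — burden on landlord; standard: a production showing (weight is at least 10).
    (g): 11 ≥ 10 [met]
    (h): 28 − 19 = 9 < 10 [not met]
  Stage II.2 not carried; the landlord fails its burden.
The analysis ends at Stage II.2; the tenant prevails on this issue.
— Issue III —
Stage III.1 — burden on tenant; standard: the preponderance of the evidence (weight is at least 48).
    (i): 81 − 34 = 47 < 48 [not met]
  Stage III.1 not carried; the tenant fails its burden.
So the landlord prevails on this issue.
Per-issue: Issue I → tenant; Issue II → tenant; Issue III → landlord. The tenant must prevail on at least one issue; overall, the tenant prevails.

tenant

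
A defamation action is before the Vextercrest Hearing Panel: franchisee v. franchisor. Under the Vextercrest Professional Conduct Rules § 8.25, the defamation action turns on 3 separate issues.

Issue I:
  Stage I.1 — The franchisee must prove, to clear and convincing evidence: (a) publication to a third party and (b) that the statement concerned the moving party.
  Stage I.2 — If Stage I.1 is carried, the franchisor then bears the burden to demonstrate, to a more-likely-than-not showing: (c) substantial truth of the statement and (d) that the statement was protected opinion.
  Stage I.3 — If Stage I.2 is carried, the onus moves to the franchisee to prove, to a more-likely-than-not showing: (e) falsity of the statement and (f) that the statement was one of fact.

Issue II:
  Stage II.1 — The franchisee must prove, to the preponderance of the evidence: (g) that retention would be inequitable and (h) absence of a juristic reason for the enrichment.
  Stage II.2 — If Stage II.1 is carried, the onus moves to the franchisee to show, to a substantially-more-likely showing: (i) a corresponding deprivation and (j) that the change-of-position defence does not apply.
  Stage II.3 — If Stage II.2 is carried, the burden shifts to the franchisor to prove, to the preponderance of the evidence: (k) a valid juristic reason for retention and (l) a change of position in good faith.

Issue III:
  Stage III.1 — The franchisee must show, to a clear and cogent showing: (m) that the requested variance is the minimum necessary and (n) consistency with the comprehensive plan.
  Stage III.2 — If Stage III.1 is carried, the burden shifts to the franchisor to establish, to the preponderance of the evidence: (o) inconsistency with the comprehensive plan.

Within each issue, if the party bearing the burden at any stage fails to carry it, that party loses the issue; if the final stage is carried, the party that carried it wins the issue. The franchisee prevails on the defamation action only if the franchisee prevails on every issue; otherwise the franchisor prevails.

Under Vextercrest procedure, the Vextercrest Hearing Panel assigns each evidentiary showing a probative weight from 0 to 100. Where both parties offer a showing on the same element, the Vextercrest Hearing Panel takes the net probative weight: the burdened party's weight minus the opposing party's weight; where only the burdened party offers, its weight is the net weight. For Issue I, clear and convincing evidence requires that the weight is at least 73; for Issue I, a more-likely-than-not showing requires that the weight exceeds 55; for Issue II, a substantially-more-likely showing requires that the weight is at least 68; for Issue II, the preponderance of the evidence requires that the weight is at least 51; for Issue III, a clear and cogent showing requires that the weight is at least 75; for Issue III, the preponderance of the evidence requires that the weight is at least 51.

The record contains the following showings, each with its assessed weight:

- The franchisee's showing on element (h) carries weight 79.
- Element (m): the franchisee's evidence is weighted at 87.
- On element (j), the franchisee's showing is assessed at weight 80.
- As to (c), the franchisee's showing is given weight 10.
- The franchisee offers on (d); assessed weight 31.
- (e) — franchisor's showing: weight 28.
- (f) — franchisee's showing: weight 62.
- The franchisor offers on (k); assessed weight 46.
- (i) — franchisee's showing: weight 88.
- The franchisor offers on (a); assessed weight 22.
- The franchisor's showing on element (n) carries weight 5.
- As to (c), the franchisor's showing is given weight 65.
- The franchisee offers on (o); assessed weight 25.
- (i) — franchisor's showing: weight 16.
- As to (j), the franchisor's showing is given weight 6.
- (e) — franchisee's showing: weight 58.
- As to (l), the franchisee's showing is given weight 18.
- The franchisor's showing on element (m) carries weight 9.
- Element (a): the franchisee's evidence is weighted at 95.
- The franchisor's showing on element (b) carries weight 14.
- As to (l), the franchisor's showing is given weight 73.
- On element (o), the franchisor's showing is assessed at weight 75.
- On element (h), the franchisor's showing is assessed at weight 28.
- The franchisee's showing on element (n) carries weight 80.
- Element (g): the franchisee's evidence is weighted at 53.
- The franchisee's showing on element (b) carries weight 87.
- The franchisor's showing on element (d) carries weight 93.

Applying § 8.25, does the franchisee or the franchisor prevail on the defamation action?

franchisee

— Issue I —
At Stage I.1 the franchisee must meet clear and convincing evidence (weight is at least 73): on (a) the weight is 95 less the opposing 22 gives net 73, which does reach 73, so (a) meets the standard; on (b) the weight is 87 less the opposing 14 gives net 73, ≥ 73, so (b) meets the standard.
  Stage I.1 carried; the burden shifts to the franchisor.
At Stage I.2 the franchisor must meet a more-likely-than-not showing (weight exceeds 55): on (c) the weight is 65 less the opposing 10 gives net 55, which does not exceed 55, so (c) does not meet the standard; on (d) the weight is 93 less the opposing 31 gives net 62, which does exceed 55, so (d) meets the standard.
  Not every element is met, so the franchisor fails to carry Stage I.2.
So the franchisee prevails on this issue.
— Issue II —
Stage II.1 (franchisee, the preponderance of the evidence, weight is at least 51): (g) 53 ≥ 51 — meets; (h) net 79−28=51 ≥ 51 — meets.
  All elements met. The franchisee retains the burden for Stage II.2.
Stage II.2 (franchisee, a substantially-more-likely showing, weight is at least 68): (i) net 88−16=72 ≥ 68 — meets; (j) net 80−6=74 ≥ 68 — meets.
  Stage II.2 carried; the burden shifts to the franchisor.
Stage II.3 (franchisor, the preponderance of the evidence, weight is at least 51): (k) 46 < 51 — fails; (l) net 73−18=55 ≥ 51 — meets.
  Stage II.3 not carried; the franchisor fails its burden.
The franchisee prevails on this issue.
— Issue III —
Stage III.1 (franchisee, a clear and cogent showing, weight is at least 75): (m) net 87−9=78 ≥ 75 — meets; (n) net 80−5=75 ≥ 75 — meets.
  Stage III.1 carried; the burden shifts to the franchisor.
Stage III.2 (franchisor, the preponderance of the evidence, weight is at least 51): (o) net 75−25=50 < 51 — fails.
  The franchisor does not carry Stage III.2.
The franchisee prevails on this issue.
Per-issue: Issue I → franchisee; Issue II → franchisee; Issue III → franchisee. The franchisee must prevail on every issue; overall, the franchisee prevails.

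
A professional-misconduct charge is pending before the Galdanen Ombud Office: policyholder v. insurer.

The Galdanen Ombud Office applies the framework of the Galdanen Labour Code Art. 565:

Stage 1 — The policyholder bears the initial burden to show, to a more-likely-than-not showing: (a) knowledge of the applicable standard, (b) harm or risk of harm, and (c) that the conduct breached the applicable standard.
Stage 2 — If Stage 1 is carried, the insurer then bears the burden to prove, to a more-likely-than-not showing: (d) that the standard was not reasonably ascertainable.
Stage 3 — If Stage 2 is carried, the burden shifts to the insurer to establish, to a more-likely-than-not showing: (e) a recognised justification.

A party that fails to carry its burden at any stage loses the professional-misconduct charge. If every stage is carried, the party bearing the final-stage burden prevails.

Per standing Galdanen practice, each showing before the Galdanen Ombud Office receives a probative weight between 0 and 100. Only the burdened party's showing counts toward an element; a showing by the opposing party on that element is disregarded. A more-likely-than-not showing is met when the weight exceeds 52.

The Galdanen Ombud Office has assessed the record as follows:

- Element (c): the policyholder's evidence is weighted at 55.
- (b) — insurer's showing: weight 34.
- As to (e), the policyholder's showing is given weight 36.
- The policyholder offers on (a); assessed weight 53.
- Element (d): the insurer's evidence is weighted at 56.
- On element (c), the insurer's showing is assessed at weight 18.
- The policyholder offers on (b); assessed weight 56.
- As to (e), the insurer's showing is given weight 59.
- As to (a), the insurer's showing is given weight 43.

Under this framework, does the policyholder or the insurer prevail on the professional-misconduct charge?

insurer

Stage 1 — burden on policyholder; standard: a more-likely-than-not showing (weight exceeds 52).
    (a): 53 (insurer's 43 disregarded) > 52 [met]
    (b): 56 (insurer's 34 disregarded) > 52 [met]
    (c): 55 (insurer's 18 disregarded) > 52 [met]
  All elements met. The burden passes to the insurer.
Stage 2 — burden on insurer; standard: a more-likely-than-not showing (weight exceeds 52).
    (d): 56 > 52 [met]
  Stage 2 is satisfied; the insurer continues to bear the burden.
Stage 3 — burden on insurer; standard: a more-likely-than-not showing (weight exceeds 52).
    (e): 59 (policyholder's 36 disregarded) > 52 [met]
  The insurer carries the last stage.
Every stage carried; the insurer prevails.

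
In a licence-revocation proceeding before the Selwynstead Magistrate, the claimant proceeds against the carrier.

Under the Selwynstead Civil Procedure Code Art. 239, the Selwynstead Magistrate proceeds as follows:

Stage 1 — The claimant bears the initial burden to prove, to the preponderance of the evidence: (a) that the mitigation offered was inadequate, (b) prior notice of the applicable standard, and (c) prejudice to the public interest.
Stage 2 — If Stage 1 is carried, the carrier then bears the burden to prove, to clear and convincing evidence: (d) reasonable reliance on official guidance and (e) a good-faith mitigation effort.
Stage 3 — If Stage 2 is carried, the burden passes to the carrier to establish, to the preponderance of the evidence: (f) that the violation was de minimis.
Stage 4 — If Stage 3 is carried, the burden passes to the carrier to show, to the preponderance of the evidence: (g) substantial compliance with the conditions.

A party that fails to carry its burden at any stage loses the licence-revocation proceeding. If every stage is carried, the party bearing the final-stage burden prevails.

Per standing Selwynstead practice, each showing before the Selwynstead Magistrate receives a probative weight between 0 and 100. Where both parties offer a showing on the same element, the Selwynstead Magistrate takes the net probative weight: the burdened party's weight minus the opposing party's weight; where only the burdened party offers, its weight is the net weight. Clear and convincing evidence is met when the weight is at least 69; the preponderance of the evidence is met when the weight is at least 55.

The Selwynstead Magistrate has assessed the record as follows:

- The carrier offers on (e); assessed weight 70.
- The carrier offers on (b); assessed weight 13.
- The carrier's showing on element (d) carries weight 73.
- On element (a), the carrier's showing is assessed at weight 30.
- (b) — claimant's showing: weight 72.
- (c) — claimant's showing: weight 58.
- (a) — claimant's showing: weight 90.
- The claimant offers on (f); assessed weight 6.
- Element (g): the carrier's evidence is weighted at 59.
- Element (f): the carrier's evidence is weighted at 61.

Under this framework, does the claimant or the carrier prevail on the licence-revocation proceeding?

carrier

Stage 1 (claimant, the preponderance of the evidence, weight is at least 55): (a) net 90−30=60 ≥ 55 — meets; (b) net 72−13=59 ≥ 55 — meets; (c) 58 ≥ 55 — meets.
  Stage 1 carried; the burden shifts to the carrier.
Stage 2 (carrier, clear and convincing evidence, weight is at least 69): (d) 73 ≥ 69 — meets; (e) 70 ≥ 69 — meets.
  Stage 2 is satisfied; the carrier continues to bear the burden.
Stage 3 (carrier, the preponderance of the evidence, weight is at least 55): (f) net 61−6=55 ≥ 55 — meets.
  Stage 3 carried; the burden remains with the carrier.
Stage 4 (carrier, the preponderance of the evidence, weight is at least 55): (g) 59 ≥ 55 — meets.
  Stage 4 carried; the final stage is satisfied.
All stages carried — the carrier prevails.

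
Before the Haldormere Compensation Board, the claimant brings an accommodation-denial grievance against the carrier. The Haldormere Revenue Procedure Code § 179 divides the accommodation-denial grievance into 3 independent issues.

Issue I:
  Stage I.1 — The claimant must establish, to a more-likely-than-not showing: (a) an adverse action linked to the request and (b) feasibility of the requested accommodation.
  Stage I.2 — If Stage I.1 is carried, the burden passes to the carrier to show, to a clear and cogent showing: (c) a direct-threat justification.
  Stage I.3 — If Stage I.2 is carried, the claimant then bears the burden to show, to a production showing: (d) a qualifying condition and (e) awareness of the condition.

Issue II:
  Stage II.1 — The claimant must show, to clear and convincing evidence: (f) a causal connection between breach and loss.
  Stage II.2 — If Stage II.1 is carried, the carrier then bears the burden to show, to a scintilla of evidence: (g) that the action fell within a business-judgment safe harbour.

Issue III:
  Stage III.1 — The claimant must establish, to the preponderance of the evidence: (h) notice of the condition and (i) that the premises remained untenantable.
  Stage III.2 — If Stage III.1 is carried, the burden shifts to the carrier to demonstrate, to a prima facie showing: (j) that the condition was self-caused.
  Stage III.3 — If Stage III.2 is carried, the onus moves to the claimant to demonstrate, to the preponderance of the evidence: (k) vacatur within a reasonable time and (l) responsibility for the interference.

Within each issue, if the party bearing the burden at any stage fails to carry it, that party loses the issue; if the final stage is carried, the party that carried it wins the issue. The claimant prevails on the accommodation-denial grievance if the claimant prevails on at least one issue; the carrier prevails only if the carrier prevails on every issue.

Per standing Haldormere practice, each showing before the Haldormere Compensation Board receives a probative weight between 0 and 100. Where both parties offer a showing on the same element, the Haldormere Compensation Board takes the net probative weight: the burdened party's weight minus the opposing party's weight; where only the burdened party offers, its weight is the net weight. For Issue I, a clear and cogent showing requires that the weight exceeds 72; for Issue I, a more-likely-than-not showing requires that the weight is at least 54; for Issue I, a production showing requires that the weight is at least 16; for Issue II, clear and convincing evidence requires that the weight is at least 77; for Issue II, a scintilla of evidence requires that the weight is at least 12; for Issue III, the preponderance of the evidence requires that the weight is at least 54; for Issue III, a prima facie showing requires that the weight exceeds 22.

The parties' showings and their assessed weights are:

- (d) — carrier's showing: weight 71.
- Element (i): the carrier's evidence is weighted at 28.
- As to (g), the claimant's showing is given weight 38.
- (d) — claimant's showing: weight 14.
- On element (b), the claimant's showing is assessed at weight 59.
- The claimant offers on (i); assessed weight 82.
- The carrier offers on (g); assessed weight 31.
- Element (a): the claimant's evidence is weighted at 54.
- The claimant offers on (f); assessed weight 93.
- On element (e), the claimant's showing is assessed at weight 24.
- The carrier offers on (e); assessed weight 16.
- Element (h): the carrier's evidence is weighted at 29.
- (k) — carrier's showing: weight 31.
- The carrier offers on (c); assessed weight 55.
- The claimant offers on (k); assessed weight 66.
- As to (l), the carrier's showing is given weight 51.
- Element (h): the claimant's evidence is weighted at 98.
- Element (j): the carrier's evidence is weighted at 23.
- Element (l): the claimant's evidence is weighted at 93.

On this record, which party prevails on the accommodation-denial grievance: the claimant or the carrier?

— Issue I —
Stage I.1 — burden on claimant; standard: a more-likely-than-not showing (weight is at least 54).
    (a): 54 ≥ 54 [met]
    (b): 59 ≥ 54 [met]
  All elements met. The burden passes to the carrier.
Stage I.2 — burden on carrier; standard: a clear and cogent showing (weight exceeds 72).
    (c): 55 ≤ 72 [not met]
  Stage I.2 not carried; the carrier fails its burden.
So the claimant prevails on this issue.
— Issue II —
At Stage II.1 the claimant must meet clear and convincing evidence (weight is at least 77): on (f) the weight is 93, ≥ 77, so (f) meets the standard.
  The claimant carries Stage II.1; the carrier now bears the burden.
At Stage II.2 the carrier must meet a scintilla of evidence (weight is at least 12): on (g) the weight is 31 less the opposing 38 gives net -7, < 12, so (g) does not meet the standard.
  Stage II.2 not carried; the carrier fails its burden.
So the claimant prevails on this issue.
— Issue III —
At Stage III.1 the claimant must meet the preponderance of the evidence (weight is at least 54): on (h) the weight is 98 less the opposing 29 gives net 69, ≥ 54, so (h) meets the standard; on (i) the weight is 82 less the opposing 28 gives net 54, ≥ 54, so (i) meets the standard.
  The claimant carries Stage III.1; the carrier now bears the burden.
At Stage III.2 the carrier must meet a prima facie showing (weight exceeds 22): on (j) the weight is 23, which does exceed 22, so (j) meets the standard.
  Stage III.2 is satisfied; the onus moves to the claimant.
At Stage III.3 the claimant must meet the preponderance of the evidence (weight is at least 54): on (k) the weight is 66 less the opposing 31 gives net 35, which does not reach 54, so (k) does not meet the standard; on (l) the weight is 93 less the opposing 51 gives net 42, < 54, so (l) does not meet the standard.
  The claimant does not carry Stage III.3.
So the carrier prevails on this issue.
Per-issue: Issue I → claimant; Issue II → claimant; Issue III → carrier. The claimant must prevail on at least one issue; overall, the claimant prevails.

claimant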